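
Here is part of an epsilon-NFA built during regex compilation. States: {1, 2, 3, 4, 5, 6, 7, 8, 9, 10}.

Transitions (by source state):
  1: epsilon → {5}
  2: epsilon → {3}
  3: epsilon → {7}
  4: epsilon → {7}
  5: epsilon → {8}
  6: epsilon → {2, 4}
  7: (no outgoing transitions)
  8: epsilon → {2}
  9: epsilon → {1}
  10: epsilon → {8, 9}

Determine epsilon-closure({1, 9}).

{1, 2, 3, 5, 7, 8, 9}

Start with {1, 9}.
From 1 via epsilon: add 5.
From 5 via epsilon: add 8.
From 8 via epsilon: add 2.
From 2 via epsilon: add 3.
From 3 via epsilon: add 7.
No new states can be added; the closed set is {1, 2, 3, 5, 7, 8, 9}.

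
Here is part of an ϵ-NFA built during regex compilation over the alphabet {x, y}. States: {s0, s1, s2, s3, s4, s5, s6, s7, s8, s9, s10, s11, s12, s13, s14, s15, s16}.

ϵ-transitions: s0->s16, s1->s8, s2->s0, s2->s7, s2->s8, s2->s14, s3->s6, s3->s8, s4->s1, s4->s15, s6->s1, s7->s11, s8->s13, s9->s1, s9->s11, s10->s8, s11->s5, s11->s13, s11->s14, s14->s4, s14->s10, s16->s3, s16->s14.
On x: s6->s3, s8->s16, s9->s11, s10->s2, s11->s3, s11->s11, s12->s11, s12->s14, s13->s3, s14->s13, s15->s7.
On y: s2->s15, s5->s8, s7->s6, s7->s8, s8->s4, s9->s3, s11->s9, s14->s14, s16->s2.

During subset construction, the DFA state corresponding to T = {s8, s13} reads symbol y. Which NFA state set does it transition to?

{s1, s4, s8, s13, s15}

s8 on y → {s4}.
No y-transition from s13.
Union after reading y: {s4}.
Now take the ϵ-closure:
From s4 via ϵ: add s1, s15.
From s1 via ϵ: add s8.
From s8 via ϵ: add s13.
No new states can be added; the closed set is {s1, s4, s8, s13, s15}.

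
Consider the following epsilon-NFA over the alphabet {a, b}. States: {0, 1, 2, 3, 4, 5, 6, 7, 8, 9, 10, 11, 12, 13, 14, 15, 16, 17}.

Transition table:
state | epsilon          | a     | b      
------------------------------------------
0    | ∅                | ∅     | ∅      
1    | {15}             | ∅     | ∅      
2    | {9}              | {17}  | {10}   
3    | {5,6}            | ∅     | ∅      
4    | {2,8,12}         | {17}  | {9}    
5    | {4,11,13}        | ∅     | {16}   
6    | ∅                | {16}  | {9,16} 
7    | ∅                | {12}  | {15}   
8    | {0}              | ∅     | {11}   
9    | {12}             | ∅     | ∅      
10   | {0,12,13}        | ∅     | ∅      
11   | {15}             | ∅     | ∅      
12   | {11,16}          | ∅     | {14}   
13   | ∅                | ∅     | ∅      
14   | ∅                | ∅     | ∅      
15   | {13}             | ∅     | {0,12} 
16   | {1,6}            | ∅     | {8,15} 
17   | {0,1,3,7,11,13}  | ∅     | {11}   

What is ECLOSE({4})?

Start with {4}.
From 4 via epsilon: add 2, 8, 12.
From 2 via epsilon: add 9.
From 8 via epsilon: add 0.
From 12 via epsilon: add 11, 16.
From 11 via epsilon: add 15.
From 16 via epsilon: add 1, 6.
From 15 via epsilon: add 13.
No new states can be added; the closed set is {0, 1, 2, 4, 6, 8, 9, 11, 12, 13, 15, 16}.

{0, 1, 2, 4, 6, 8, 9, 11, 12, 13, 15, 16}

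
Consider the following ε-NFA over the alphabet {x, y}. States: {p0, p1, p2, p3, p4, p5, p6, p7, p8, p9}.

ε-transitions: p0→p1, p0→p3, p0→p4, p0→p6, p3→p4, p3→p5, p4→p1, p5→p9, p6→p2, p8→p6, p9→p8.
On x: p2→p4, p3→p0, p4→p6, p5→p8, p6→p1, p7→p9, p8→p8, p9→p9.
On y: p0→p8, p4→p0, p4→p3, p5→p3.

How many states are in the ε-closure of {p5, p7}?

Start with {p5, p7}.
From p5 via ε: add p9.
From p9 via ε: add p8.
From p8 via ε: add p6.
From p6 via ε: add p2.
ε-closure = {p2, p5, p6, p7, p8, p9}, which has 6 states.

6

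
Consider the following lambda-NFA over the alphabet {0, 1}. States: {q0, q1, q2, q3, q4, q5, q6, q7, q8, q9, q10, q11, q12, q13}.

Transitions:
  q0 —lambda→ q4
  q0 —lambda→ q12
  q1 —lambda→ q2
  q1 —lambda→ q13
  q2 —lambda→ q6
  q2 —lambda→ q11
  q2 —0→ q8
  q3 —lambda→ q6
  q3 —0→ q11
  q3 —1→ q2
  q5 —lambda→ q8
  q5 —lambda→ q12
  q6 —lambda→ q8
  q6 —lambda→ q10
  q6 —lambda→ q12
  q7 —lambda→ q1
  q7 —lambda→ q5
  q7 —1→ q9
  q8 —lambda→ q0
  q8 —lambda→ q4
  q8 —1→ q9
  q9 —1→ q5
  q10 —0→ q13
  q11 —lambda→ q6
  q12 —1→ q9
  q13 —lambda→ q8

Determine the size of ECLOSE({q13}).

5

Start with {q13}.
From q13 via lambda: add q8.
From q8 via lambda: add q0, q4.
From q0 via lambda: add q12.
lambda-closure = {q0, q4, q8, q12, q13}, which has 5 states.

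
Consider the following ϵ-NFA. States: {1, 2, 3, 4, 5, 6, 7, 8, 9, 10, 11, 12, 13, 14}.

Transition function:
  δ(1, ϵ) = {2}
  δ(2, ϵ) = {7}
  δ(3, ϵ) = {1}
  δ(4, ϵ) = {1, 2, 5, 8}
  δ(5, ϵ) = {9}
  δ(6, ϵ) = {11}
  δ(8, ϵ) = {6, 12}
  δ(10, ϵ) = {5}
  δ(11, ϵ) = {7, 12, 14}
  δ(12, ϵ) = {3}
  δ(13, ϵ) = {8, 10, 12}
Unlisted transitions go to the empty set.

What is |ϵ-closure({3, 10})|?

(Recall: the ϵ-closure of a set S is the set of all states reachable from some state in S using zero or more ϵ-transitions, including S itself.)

7

Start with {3, 10}.
From 3 via ϵ: add 1.
From 10 via ϵ: add 5.
From 1 via ϵ: add 2.
From 5 via ϵ: add 9.
From 2 via ϵ: add 7.
ϵ-closure = {1, 2, 3, 5, 7, 9, 10}, which has 7 states.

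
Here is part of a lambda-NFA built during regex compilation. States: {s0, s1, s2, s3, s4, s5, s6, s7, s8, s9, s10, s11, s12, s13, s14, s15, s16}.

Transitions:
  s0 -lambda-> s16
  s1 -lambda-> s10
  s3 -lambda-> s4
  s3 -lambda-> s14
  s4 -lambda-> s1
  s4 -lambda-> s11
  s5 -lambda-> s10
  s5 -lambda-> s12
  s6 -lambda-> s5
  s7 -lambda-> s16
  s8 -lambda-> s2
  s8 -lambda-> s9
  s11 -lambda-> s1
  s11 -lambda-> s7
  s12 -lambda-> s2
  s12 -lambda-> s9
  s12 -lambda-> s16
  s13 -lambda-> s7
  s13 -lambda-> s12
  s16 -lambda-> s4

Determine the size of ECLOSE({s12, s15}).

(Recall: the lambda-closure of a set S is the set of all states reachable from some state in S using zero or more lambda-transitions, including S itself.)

Start with {s12, s15}.
From s12 via lambda: add s2, s9, s16.
From s16 via lambda: add s4.
From s4 via lambda: add s1, s11.
From s1 via lambda: add s10.
From s11 via lambda: add s7.
lambda-closure = {s1, s2, s4, s7, s9, s10, s11, s12, s15, s16}, which has 10 states.

10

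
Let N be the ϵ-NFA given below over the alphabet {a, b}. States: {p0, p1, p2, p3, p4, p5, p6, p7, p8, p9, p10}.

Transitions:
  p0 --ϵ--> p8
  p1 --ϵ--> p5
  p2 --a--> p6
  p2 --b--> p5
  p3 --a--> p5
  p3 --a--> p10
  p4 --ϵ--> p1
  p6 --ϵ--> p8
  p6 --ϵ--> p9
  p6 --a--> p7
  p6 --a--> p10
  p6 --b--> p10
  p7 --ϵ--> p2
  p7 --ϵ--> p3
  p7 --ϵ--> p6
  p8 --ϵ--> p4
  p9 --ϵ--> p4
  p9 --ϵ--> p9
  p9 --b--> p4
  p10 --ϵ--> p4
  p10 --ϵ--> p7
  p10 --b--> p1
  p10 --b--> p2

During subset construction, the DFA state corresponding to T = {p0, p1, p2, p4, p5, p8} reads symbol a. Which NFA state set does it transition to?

{p1, p4, p5, p6, p8, p9}

p2 on a → {p6}.
No a-transition from p0, p1, p4, p5, p8.
Union after reading a: {p6}.
Now take the ϵ-closure:
From p6 via ϵ: add p8, p9.
From p8 via ϵ: add p4.
From p4 via ϵ: add p1.
From p1 via ϵ: add p5.
No new states can be added; the closed set is {p1, p4, p5, p6, p8, p9}.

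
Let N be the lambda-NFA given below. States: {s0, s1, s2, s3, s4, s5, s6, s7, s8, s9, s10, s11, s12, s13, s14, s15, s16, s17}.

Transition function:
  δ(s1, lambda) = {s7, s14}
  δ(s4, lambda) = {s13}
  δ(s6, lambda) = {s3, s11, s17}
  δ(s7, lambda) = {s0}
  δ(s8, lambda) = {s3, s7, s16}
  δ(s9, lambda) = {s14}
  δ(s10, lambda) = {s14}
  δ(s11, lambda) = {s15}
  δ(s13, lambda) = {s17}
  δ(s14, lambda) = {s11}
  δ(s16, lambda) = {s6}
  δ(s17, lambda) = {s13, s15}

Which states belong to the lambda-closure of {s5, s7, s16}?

Start with {s5, s7, s16}.
From s7 via lambda: add s0.
From s16 via lambda: add s6.
From s6 via lambda: add s3, s11, s17.
From s11 via lambda: add s15.
From s17 via lambda: add s13.
No new states can be added; the closed set is {s0, s3, s5, s6, s7, s11, s13, s15, s16, s17}.

{s0, s3, s5, s6, s7, s11, s13, s15, s16, s17}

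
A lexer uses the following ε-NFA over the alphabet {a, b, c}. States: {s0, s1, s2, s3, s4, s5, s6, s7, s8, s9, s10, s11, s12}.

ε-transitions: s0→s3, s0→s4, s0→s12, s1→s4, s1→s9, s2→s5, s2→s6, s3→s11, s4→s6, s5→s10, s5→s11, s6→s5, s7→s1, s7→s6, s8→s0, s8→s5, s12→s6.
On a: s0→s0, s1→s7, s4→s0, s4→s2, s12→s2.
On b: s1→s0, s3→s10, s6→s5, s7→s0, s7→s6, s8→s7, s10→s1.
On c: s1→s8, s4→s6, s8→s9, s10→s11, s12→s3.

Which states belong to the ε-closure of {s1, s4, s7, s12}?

Start with {s1, s4, s7, s12}.
From s1 via ε: add s9.
From s4 via ε: add s6.
From s6 via ε: add s5.
From s5 via ε: add s10, s11.
No new states can be added; the closed set is {s1, s4, s5, s6, s7, s9, s10, s11, s12}.

{s1, s4, s5, s6, s7, s9, s10, s11, s12}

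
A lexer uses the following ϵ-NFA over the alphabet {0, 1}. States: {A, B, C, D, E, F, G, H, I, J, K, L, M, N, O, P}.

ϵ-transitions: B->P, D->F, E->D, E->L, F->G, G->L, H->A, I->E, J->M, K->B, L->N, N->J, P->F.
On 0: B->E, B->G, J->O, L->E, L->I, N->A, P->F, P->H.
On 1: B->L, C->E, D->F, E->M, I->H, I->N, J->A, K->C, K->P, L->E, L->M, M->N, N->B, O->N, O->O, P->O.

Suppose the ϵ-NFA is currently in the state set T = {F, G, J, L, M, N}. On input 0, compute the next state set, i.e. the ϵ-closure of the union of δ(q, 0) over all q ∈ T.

{A, D, E, F, G, I, J, L, M, N, O}

J on 0 → {O}.
L on 0 → {E, I}.
N on 0 → {A}.
No 0-transition from F, G, M.
Union after reading 0: {A, E, I, O}.
Now take the ϵ-closure:
From E via ϵ: add D, L.
From D via ϵ: add F.
From L via ϵ: add N.
From F via ϵ: add G.
From N via ϵ: add J.
From J via ϵ: add M.
No new states can be added; the closed set is {A, D, E, F, G, I, J, L, M, N, O}.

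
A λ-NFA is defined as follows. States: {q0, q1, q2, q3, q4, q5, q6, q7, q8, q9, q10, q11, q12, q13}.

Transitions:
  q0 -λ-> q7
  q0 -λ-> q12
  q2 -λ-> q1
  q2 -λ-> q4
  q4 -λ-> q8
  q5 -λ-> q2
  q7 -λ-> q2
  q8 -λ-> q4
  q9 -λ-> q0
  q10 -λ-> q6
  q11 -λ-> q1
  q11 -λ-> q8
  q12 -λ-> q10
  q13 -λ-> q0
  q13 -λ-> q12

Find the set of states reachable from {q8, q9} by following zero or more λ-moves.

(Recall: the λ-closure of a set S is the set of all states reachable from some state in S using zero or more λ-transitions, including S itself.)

{q0, q1, q2, q4, q6, q7, q8, q9, q10, q12}

Start with {q8, q9}.
From q8 via λ: add q4.
From q9 via λ: add q0.
From q0 via λ: add q7, q12.
From q7 via λ: add q2.
From q12 via λ: add q10.
From q2 via λ: add q1.
From q10 via λ: add q6.
No new states can be added; the closed set is {q0, q1, q2, q4, q6, q7, q8, q9, q10, q12}.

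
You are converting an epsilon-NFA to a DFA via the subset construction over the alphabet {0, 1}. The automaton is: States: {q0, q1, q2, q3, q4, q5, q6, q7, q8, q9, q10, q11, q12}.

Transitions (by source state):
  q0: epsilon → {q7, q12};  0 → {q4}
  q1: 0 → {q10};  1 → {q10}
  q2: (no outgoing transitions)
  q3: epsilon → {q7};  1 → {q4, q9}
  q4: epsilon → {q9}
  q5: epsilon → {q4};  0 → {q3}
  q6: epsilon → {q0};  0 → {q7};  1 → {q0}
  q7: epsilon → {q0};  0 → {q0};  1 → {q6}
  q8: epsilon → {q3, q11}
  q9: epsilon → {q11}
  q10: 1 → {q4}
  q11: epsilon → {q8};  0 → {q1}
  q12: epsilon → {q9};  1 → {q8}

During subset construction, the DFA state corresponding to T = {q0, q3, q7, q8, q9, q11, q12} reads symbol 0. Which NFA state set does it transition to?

{q0, q1, q3, q4, q7, q8, q9, q11, q12}

q0 on 0 → {q4}.
q7 on 0 → {q0}.
q11 on 0 → {q1}.
No 0-transition from q3, q8, q9, q12.
Union after reading 0: {q0, q1, q4}.
Now take the epsilon-closure:
From q0 via epsilon: add q7, q12.
From q4 via epsilon: add q9.
From q9 via epsilon: add q11.
From q11 via epsilon: add q8.
From q8 via epsilon: add q3.
No new states can be added; the closed set is {q0, q1, q3, q4, q7, q8, q9, q11, q12}.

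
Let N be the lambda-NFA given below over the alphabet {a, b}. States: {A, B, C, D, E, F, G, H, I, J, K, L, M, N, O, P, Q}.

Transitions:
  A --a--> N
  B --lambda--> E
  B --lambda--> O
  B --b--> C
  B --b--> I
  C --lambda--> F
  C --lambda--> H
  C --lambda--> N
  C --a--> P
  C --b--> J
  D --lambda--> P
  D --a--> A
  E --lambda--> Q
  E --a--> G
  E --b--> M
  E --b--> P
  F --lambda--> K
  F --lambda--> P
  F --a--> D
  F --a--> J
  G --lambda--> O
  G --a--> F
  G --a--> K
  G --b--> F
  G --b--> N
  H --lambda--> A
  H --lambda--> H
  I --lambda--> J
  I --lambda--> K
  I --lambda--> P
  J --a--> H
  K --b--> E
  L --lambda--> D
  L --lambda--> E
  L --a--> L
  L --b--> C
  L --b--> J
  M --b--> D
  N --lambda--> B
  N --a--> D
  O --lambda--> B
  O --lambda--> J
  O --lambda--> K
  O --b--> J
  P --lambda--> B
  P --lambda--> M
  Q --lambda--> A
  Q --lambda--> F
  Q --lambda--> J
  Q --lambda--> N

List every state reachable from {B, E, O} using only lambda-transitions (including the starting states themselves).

{A, B, E, F, J, K, M, N, O, P, Q}

Start with {B, E, O}.
From E via lambda: add Q.
From O via lambda: add J, K.
From Q via lambda: add A, F, N.
From F via lambda: add P.
From P via lambda: add M.
No new states can be added; the closed set is {A, B, E, F, J, K, M, N, O, P, Q}.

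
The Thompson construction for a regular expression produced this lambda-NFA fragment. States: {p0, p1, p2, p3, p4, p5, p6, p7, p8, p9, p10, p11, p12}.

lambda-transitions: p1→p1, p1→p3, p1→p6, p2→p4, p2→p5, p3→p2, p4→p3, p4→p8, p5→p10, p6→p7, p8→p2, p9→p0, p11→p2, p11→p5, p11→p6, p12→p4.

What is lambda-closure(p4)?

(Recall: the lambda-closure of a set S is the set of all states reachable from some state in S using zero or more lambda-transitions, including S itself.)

{p2, p3, p4, p5, p8, p10}

Start with {p4}.
From p4 via lambda: add p3, p8.
From p3 via lambda: add p2.
From p2 via lambda: add p5.
From p5 via lambda: add p10.
No new states can be added; the closed set is {p2, p3, p4, p5, p8, p10}.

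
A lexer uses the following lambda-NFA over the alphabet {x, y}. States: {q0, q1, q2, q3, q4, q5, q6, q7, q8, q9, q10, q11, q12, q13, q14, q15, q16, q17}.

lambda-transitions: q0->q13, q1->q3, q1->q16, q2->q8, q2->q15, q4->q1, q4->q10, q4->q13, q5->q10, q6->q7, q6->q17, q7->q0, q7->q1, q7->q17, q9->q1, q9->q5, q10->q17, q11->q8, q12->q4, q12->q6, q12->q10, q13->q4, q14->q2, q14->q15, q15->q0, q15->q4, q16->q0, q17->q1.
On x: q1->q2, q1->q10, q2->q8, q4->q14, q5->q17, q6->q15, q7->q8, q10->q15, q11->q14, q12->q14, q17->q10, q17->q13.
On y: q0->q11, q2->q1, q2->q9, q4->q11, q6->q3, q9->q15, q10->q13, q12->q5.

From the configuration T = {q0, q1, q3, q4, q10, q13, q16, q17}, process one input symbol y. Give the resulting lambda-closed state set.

{q0, q1, q3, q4, q8, q10, q11, q13, q16, q17}

q0 on y → {q11}.
q4 on y → {q11}.
q10 on y → {q13}.
No y-transition from q1, q3, q13, q16, q17.
Union after reading y: {q11, q13}.
Now take the lambda-closure:
From q11 via lambda: add q8.
From q13 via lambda: add q4.
From q4 via lambda: add q1, q10.
From q1 via lambda: add q3, q16.
From q10 via lambda: add q17.
From q16 via lambda: add q0.
No new states can be added; the closed set is {q0, q1, q3, q4, q8, q10, q11, q13, q16, q17}.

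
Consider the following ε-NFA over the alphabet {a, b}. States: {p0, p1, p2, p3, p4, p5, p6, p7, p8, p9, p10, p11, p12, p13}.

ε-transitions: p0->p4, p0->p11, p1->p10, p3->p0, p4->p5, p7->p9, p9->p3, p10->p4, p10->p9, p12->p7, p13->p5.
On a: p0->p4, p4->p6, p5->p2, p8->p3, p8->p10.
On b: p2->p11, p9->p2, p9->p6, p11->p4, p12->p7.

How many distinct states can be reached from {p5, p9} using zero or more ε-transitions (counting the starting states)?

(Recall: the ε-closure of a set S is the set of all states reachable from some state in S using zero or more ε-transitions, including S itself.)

Start with {p5, p9}.
From p9 via ε: add p3.
From p3 via ε: add p0.
From p0 via ε: add p4, p11.
ε-closure = {p0, p3, p4, p5, p9, p11}, which has 6 states.

6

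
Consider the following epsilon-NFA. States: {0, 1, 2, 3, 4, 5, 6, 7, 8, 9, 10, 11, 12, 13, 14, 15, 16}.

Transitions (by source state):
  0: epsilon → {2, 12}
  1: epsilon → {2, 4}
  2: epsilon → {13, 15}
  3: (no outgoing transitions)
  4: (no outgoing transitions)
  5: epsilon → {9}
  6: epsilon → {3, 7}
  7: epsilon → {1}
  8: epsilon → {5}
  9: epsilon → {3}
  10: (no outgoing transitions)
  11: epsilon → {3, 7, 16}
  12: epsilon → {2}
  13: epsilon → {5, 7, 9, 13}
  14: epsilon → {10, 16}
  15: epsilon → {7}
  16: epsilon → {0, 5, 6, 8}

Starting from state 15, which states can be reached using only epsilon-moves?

Start with {15}.
From 15 via epsilon: add 7.
From 7 via epsilon: add 1.
From 1 via epsilon: add 2, 4.
From 2 via epsilon: add 13.
From 13 via epsilon: add 5, 9.
From 9 via epsilon: add 3.
No new states can be added; the closed set is {1, 2, 3, 4, 5, 7, 9, 13, 15}.

{1, 2, 3, 4, 5, 7, 9, 13, 15}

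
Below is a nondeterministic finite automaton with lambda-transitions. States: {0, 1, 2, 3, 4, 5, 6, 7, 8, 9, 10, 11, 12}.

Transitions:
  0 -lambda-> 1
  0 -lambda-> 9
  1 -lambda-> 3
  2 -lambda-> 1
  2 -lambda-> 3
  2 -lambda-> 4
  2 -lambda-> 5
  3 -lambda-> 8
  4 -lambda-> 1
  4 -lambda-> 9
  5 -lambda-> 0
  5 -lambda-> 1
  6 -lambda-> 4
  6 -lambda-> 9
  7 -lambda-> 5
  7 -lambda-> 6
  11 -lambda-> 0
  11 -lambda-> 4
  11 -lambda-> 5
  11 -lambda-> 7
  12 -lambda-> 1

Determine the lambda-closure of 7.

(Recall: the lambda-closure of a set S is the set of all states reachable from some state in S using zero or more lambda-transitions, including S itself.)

Start with {7}.
From 7 via lambda: add 5, 6.
From 5 via lambda: add 0, 1.
From 6 via lambda: add 4, 9.
From 1 via lambda: add 3.
From 3 via lambda: add 8.
No new states can be added; the closed set is {0, 1, 3, 4, 5, 6, 7, 8, 9}.

{0, 1, 3, 4, 5, 6, 7, 8, 9}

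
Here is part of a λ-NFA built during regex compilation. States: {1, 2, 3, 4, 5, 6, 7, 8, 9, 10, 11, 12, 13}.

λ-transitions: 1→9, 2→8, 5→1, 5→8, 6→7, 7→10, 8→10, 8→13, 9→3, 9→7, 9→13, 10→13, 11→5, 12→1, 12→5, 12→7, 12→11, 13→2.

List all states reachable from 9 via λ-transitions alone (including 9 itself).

Start with {9}.
From 9 via λ: add 3, 7, 13.
From 7 via λ: add 10.
From 13 via λ: add 2.
From 2 via λ: add 8.
No new states can be added; the closed set is {2, 3, 7, 8, 9, 10, 13}.

{2, 3, 7, 8, 9, 10, 13}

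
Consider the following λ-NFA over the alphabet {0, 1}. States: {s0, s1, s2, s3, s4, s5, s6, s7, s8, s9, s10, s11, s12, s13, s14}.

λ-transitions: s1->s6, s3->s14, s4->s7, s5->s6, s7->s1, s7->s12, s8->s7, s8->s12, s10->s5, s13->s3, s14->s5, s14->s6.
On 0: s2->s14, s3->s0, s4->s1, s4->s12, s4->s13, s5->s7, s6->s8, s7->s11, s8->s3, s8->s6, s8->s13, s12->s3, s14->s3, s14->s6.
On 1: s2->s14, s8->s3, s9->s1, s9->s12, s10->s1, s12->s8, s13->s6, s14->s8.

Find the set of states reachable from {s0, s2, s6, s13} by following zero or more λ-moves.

{s0, s2, s3, s5, s6, s13, s14}

Start with {s0, s2, s6, s13}.
From s13 via λ: add s3.
From s3 via λ: add s14.
From s14 via λ: add s5.
No new states can be added; the closed set is {s0, s2, s3, s5, s6, s13, s14}.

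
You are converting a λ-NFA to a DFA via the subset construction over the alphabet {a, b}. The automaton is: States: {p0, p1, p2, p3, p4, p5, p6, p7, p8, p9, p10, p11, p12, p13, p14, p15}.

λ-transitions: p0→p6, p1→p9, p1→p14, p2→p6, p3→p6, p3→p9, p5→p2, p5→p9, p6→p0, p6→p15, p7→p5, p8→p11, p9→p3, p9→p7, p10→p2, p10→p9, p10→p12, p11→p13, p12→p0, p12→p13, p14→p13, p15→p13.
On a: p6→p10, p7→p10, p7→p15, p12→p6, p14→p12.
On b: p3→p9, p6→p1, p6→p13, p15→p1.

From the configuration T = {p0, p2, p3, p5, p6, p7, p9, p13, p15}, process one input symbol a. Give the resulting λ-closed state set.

p6 on a → {p10}.
p7 on a → {p10, p15}.
No a-transition from p0, p2, p3, p5, p9, p13, p15.
Union after reading a: {p10, p15}.
Now take the λ-closure:
From p10 via λ: add p2, p9, p12.
From p15 via λ: add p13.
From p2 via λ: add p6.
From p9 via λ: add p3, p7.
From p12 via λ: add p0.
From p7 via λ: add p5.
No new states can be added; the closed set is {p0, p2, p3, p5, p6, p7, p9, p10, p12, p13, p15}.

{p0, p2, p3, p5, p6, p7, p9, p10, p12, p13, p15}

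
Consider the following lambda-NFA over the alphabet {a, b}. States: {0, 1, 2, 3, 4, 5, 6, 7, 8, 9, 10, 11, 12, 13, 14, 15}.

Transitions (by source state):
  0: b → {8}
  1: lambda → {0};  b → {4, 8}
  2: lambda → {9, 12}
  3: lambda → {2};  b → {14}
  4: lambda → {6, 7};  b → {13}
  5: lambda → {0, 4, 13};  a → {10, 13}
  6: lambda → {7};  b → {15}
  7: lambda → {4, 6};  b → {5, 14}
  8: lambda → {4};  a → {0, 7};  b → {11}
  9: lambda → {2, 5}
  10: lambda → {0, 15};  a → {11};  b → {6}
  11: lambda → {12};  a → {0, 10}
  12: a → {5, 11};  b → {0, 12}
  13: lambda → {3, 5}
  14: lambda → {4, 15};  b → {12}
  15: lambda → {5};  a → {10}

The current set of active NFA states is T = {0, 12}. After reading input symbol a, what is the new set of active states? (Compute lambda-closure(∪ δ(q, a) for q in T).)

{0, 2, 3, 4, 5, 6, 7, 9, 11, 12, 13}

12 on a → {5, 11}.
No a-transition from 0.
Union after reading a: {5, 11}.
Now take the lambda-closure:
From 5 via lambda: add 0, 4, 13.
From 11 via lambda: add 12.
From 4 via lambda: add 6, 7.
From 13 via lambda: add 3.
From 3 via lambda: add 2.
From 2 via lambda: add 9.
No new states can be added; the closed set is {0, 2, 3, 4, 5, 6, 7, 9, 11, 12, 13}.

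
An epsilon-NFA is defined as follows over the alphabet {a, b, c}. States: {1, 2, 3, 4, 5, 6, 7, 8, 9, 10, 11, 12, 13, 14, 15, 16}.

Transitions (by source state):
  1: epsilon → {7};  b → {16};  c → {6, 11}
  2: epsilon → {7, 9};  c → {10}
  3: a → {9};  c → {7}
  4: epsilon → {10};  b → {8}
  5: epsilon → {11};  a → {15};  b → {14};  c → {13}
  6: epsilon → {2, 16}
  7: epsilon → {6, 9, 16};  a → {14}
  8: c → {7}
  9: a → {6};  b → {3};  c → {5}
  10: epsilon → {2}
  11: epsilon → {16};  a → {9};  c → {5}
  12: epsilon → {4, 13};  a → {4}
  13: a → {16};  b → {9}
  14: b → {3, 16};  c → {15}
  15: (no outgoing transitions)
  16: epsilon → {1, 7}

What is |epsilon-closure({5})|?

Start with {5}.
From 5 via epsilon: add 11.
From 11 via epsilon: add 16.
From 16 via epsilon: add 1, 7.
From 7 via epsilon: add 6, 9.
From 6 via epsilon: add 2.
epsilon-closure = {1, 2, 5, 6, 7, 9, 11, 16}, which has 8 states.

8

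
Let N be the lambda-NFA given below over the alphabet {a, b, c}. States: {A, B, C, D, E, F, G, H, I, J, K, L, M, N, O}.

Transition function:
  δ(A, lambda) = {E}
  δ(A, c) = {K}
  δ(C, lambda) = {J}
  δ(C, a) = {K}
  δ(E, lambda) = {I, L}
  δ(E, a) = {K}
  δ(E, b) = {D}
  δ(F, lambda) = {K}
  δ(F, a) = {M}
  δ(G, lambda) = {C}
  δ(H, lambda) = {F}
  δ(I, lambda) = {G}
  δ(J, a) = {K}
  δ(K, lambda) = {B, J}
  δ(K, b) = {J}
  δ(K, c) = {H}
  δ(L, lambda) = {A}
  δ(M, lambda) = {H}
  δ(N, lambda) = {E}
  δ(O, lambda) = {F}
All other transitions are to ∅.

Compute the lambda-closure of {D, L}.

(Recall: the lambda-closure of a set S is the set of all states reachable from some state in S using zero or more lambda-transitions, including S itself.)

{A, C, D, E, G, I, J, L}

Start with {D, L}.
From L via lambda: add A.
From A via lambda: add E.
From E via lambda: add I.
From I via lambda: add G.
From G via lambda: add C.
From C via lambda: add J.
No new states can be added; the closed set is {A, C, D, E, G, I, J, L}.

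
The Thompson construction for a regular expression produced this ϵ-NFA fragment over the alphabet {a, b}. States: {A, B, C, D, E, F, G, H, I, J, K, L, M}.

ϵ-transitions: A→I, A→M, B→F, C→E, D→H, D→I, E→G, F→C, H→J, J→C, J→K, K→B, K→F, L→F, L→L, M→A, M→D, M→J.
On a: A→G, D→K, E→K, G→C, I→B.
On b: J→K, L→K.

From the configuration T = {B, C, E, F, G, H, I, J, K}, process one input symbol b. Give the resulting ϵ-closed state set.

{B, C, E, F, G, K}

J on b → {K}.
No b-transition from B, C, E, F, G, H, I, K.
Union after reading b: {K}.
Now take the ϵ-closure:
From K via ϵ: add B, F.
From F via ϵ: add C.
From C via ϵ: add E.
From E via ϵ: add G.
No new states can be added; the closed set is {B, C, E, F, G, K}.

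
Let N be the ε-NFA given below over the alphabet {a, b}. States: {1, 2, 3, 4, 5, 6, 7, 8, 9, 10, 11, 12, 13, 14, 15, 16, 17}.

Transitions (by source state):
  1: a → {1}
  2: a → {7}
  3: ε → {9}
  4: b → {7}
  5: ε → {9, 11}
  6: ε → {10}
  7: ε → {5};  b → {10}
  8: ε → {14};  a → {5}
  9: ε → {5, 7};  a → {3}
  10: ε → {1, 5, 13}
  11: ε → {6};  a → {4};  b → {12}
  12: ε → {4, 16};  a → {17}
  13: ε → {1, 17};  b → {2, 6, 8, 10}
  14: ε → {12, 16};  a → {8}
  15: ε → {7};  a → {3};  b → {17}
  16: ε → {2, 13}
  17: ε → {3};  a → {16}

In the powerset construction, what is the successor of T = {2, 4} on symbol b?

{1, 3, 5, 6, 7, 9, 10, 11, 13, 17}

4 on b → {7}.
No b-transition from 2.
Union after reading b: {7}.
Now take the ε-closure:
From 7 via ε: add 5.
From 5 via ε: add 9, 11.
From 11 via ε: add 6.
From 6 via ε: add 10.
From 10 via ε: add 1, 13.
From 13 via ε: add 17.
From 17 via ε: add 3.
No new states can be added; the closed set is {1, 3, 5, 6, 7, 9, 10, 11, 13, 17}.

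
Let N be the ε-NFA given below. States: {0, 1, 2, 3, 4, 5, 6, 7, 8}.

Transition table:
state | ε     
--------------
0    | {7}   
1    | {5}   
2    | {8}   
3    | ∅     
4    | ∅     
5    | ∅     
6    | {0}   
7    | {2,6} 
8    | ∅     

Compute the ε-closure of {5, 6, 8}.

{0, 2, 5, 6, 7, 8}

Start with {5, 6, 8}.
From 6 via ε: add 0.
From 0 via ε: add 7.
From 7 via ε: add 2.
No new states can be added; the closed set is {0, 2, 5, 6, 7, 8}.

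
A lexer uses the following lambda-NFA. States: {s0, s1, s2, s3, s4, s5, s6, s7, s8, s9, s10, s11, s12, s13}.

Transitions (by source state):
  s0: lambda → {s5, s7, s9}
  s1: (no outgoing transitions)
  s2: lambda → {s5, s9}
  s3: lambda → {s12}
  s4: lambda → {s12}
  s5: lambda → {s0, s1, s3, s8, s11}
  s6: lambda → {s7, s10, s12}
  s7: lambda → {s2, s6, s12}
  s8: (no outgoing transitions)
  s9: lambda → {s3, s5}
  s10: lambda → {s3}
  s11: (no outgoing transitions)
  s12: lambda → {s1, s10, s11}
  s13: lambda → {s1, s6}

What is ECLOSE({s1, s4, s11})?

Start with {s1, s4, s11}.
From s4 via lambda: add s12.
From s12 via lambda: add s10.
From s10 via lambda: add s3.
No new states can be added; the closed set is {s1, s3, s4, s10, s11, s12}.

{s1, s3, s4, s10, s11, s12}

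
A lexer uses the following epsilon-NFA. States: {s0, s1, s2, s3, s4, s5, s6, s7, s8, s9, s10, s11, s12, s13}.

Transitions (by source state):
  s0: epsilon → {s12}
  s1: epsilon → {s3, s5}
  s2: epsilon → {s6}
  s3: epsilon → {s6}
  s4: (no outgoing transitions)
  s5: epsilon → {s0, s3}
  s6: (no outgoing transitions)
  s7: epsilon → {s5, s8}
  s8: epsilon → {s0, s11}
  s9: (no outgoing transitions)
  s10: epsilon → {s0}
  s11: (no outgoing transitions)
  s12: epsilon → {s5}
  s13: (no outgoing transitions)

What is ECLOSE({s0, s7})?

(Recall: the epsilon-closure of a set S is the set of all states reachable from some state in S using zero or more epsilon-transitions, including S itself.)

{s0, s3, s5, s6, s7, s8, s11, s12}

Start with {s0, s7}.
From s0 via epsilon: add s12.
From s7 via epsilon: add s5, s8.
From s5 via epsilon: add s3.
From s8 via epsilon: add s11.
From s3 via epsilon: add s6.
No new states can be added; the closed set is {s0, s3, s5, s6, s7, s8, s11, s12}.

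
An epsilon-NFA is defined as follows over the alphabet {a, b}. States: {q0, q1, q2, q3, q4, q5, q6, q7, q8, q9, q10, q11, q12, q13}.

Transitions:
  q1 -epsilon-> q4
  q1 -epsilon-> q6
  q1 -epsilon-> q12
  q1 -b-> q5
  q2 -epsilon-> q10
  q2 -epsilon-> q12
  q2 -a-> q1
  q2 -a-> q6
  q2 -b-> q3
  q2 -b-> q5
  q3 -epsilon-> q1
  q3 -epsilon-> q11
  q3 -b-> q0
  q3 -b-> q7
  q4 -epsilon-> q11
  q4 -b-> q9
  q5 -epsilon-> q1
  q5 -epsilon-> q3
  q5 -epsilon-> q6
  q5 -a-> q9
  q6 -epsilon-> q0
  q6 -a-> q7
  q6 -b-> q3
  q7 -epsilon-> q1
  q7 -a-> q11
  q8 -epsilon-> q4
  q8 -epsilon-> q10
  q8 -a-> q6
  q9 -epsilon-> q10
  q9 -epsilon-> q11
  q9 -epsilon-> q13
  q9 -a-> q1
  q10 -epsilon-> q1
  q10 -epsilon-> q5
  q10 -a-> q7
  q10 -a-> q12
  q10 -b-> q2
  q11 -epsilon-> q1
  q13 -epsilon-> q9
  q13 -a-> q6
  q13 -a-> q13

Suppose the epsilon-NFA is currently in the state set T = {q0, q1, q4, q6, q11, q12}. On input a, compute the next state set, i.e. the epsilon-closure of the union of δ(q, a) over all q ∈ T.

{q0, q1, q4, q6, q7, q11, q12}

q6 on a → {q7}.
No a-transition from q0, q1, q4, q11, q12.
Union after reading a: {q7}.
Now take the epsilon-closure:
From q7 via epsilon: add q1.
From q1 via epsilon: add q4, q6, q12.
From q4 via epsilon: add q11.
From q6 via epsilon: add q0.
No new states can be added; the closed set is {q0, q1, q4, q6, q7, q11, q12}.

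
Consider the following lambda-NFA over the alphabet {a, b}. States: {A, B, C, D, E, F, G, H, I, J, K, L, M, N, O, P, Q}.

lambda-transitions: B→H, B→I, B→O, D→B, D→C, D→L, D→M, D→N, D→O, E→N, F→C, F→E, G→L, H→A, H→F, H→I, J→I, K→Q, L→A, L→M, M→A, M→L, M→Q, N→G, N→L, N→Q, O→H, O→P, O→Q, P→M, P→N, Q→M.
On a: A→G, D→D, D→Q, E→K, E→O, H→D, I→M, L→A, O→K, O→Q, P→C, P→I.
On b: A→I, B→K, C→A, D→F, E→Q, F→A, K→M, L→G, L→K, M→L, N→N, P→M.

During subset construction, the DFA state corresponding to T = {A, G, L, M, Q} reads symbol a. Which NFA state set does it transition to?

A on a → {G}.
L on a → {A}.
No a-transition from G, M, Q.
Union after reading a: {A, G}.
Now take the lambda-closure:
From G via lambda: add L.
From L via lambda: add M.
From M via lambda: add Q.
No new states can be added; the closed set is {A, G, L, M, Q}.

{A, G, L, M, Q}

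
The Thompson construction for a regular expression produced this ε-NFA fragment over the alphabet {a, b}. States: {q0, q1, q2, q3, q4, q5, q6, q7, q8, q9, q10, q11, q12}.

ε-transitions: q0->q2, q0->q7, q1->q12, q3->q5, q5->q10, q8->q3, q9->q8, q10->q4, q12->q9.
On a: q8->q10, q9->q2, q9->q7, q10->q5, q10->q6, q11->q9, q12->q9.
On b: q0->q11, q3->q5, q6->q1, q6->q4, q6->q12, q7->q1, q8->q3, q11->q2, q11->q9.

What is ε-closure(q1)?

{q1, q3, q4, q5, q8, q9, q10, q12}

Start with {q1}.
From q1 via ε: add q12.
From q12 via ε: add q9.
From q9 via ε: add q8.
From q8 via ε: add q3.
From q3 via ε: add q5.
From q5 via ε: add q10.
From q10 via ε: add q4.
No new states can be added; the closed set is {q1, q3, q4, q5, q8, q9, q10, q12}.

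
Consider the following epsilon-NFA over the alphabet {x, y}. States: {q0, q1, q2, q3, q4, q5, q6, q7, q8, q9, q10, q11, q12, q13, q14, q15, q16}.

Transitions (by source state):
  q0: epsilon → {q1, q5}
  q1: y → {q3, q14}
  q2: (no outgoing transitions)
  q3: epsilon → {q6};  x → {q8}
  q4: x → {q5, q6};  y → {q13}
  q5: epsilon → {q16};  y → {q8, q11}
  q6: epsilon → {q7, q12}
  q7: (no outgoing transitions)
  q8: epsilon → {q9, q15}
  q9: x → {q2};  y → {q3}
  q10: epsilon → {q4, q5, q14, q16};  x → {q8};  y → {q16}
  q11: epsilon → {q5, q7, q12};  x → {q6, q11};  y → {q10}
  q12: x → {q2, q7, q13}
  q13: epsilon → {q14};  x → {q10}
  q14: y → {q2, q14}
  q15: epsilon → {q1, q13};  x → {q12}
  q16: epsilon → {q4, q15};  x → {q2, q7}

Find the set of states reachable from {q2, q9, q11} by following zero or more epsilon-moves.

Start with {q2, q9, q11}.
From q11 via epsilon: add q5, q7, q12.
From q5 via epsilon: add q16.
From q16 via epsilon: add q4, q15.
From q15 via epsilon: add q1, q13.
From q13 via epsilon: add q14.
No new states can be added; the closed set is {q1, q2, q4, q5, q7, q9, q11, q12, q13, q14, q15, q16}.

{q1, q2, q4, q5, q7, q9, q11, q12, q13, q14, q15, q16}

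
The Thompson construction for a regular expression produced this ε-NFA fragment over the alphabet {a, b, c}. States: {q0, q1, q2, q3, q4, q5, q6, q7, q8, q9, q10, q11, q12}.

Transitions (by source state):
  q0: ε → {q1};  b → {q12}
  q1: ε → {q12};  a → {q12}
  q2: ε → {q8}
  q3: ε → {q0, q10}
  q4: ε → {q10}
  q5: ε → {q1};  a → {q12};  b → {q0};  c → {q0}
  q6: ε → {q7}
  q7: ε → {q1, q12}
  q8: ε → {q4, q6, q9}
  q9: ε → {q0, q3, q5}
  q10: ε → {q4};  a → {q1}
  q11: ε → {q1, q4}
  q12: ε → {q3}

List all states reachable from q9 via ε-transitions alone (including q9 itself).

Start with {q9}.
From q9 via ε: add q0, q3, q5.
From q0 via ε: add q1.
From q3 via ε: add q10.
From q1 via ε: add q12.
From q10 via ε: add q4.
No new states can be added; the closed set is {q0, q1, q3, q4, q5, q9, q10, q12}.

{q0, q1, q3, q4, q5, q9, q10, q12}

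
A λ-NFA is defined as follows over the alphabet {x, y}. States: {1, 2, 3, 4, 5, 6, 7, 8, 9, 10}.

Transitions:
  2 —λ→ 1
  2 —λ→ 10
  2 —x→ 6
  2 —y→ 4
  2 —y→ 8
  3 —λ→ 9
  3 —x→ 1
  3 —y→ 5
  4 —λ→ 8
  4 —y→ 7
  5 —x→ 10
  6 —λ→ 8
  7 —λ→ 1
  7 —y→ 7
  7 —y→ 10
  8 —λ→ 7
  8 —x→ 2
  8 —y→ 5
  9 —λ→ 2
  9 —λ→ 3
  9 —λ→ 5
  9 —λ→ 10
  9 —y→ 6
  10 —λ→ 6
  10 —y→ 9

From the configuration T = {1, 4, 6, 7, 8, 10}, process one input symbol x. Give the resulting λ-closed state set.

8 on x → {2}.
No x-transition from 1, 4, 6, 7, 10.
Union after reading x: {2}.
Now take the λ-closure:
From 2 via λ: add 1, 10.
From 10 via λ: add 6.
From 6 via λ: add 8.
From 8 via λ: add 7.
No new states can be added; the closed set is {1, 2, 6, 7, 8, 10}.

{1, 2, 6, 7, 8, 10}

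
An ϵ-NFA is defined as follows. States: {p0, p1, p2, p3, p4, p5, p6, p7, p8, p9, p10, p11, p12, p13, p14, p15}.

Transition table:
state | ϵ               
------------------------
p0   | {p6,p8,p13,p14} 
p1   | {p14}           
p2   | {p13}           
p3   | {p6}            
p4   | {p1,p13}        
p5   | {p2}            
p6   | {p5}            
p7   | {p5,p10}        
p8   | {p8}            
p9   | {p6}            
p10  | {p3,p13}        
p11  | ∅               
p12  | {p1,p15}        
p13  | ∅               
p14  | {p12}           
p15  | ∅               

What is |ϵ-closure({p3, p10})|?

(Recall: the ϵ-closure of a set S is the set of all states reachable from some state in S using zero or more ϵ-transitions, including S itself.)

Start with {p3, p10}.
From p3 via ϵ: add p6.
From p10 via ϵ: add p13.
From p6 via ϵ: add p5.
From p5 via ϵ: add p2.
ϵ-closure = {p2, p3, p5, p6, p10, p13}, which has 6 states.

6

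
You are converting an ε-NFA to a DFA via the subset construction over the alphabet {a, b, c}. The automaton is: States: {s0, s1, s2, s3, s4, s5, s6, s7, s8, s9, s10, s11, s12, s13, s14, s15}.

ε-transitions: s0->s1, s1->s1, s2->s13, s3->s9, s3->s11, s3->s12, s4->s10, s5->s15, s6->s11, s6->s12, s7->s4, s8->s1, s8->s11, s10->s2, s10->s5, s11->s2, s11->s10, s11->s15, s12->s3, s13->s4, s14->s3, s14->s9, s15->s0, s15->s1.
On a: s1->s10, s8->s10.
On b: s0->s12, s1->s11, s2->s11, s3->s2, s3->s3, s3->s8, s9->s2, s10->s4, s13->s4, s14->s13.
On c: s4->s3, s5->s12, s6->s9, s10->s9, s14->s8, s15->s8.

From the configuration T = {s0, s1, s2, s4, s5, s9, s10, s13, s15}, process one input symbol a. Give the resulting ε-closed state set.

s1 on a → {s10}.
No a-transition from s0, s2, s4, s5, s9, s10, s13, s15.
Union after reading a: {s10}.
Now take the ε-closure:
From s10 via ε: add s2, s5.
From s2 via ε: add s13.
From s5 via ε: add s15.
From s13 via ε: add s4.
From s15 via ε: add s0, s1.
No new states can be added; the closed set is {s0, s1, s2, s4, s5, s10, s13, s15}.

{s0, s1, s2, s4, s5, s10, s13, s15}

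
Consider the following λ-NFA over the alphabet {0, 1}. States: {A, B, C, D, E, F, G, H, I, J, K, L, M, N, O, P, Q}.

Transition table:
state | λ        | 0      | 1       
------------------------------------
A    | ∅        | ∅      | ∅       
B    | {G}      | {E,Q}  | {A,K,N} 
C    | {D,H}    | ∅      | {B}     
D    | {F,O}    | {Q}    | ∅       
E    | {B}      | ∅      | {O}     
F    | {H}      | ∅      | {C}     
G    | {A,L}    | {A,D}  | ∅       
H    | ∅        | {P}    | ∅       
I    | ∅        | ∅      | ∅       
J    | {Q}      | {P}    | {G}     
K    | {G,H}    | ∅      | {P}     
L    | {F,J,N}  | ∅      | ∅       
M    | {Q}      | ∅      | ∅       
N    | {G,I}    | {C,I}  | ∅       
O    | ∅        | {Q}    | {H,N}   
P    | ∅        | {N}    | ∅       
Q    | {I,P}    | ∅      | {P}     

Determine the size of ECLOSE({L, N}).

Start with {L, N}.
From L via λ: add F, J.
From N via λ: add G, I.
From F via λ: add H.
From G via λ: add A.
From J via λ: add Q.
From Q via λ: add P.
λ-closure = {A, F, G, H, I, J, L, N, P, Q}, which has 10 states.

10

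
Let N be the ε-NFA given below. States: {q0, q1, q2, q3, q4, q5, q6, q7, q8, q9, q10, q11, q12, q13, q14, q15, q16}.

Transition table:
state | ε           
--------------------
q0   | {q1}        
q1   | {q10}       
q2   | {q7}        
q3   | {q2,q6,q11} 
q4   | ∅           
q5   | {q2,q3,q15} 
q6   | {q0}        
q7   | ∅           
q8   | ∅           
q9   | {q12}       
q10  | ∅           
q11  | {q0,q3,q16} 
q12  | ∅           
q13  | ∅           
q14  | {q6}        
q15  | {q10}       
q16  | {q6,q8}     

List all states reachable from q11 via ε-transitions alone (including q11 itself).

Start with {q11}.
From q11 via ε: add q0, q3, q16.
From q0 via ε: add q1.
From q3 via ε: add q2, q6.
From q16 via ε: add q8.
From q1 via ε: add q10.
From q2 via ε: add q7.
No new states can be added; the closed set is {q0, q1, q2, q3, q6, q7, q8, q10, q11, q16}.

{q0, q1, q2, q3, q6, q7, q8, q10, q11, q16}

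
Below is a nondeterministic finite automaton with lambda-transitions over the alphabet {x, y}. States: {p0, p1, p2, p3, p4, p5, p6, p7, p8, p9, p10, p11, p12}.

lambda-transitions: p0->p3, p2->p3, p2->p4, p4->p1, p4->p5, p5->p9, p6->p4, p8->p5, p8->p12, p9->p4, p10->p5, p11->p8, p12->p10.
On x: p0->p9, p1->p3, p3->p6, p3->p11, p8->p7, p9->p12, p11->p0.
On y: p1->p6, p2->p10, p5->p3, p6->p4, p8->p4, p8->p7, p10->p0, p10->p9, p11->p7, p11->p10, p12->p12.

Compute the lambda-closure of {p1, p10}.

Start with {p1, p10}.
From p10 via lambda: add p5.
From p5 via lambda: add p9.
From p9 via lambda: add p4.
No new states can be added; the closed set is {p1, p4, p5, p9, p10}.

{p1, p4, p5, p9, p10}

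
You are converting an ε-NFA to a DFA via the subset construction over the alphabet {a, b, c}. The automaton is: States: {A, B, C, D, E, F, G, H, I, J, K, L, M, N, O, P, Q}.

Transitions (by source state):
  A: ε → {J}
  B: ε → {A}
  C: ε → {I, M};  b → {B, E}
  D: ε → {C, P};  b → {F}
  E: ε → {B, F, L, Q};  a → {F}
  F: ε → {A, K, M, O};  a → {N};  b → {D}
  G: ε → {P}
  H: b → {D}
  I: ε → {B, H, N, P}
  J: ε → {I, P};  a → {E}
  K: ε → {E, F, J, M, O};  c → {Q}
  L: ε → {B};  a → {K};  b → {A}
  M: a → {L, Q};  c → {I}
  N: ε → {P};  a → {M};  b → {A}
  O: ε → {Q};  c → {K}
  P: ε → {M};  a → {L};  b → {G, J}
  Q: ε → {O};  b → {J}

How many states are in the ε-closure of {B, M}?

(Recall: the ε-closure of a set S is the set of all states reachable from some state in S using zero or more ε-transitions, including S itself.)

8

Start with {B, M}.
From B via ε: add A.
From A via ε: add J.
From J via ε: add I, P.
From I via ε: add H, N.
ε-closure = {A, B, H, I, J, M, N, P}, which has 8 states.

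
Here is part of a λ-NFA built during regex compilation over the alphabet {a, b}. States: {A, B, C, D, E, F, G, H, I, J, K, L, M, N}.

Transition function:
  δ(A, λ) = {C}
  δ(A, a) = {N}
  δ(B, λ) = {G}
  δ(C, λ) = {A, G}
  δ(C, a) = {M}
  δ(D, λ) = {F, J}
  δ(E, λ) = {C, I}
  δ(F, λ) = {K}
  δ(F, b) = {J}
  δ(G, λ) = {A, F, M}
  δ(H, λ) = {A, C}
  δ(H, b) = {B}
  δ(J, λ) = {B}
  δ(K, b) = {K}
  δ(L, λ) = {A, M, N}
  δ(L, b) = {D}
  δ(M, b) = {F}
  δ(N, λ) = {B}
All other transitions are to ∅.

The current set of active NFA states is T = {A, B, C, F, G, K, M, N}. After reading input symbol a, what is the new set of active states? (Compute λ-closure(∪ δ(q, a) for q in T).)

A on a → {N}.
C on a → {M}.
No a-transition from B, F, G, K, M, N.
Union after reading a: {M, N}.
Now take the λ-closure:
From N via λ: add B.
From B via λ: add G.
From G via λ: add A, F.
From A via λ: add C.
From F via λ: add K.
No new states can be added; the closed set is {A, B, C, F, G, K, M, N}.

{A, B, C, F, G, K, M, N}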